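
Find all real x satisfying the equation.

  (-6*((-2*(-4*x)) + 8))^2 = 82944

Step 1. [(-6*((-2*(-4*x)) + 8))^2 = 82944] 82944 ≥ 0, LHS is (·)² — take ±√ ⇒ sqrt: -6*((-2*(-4*x)) + 8) = 288 or -288.
Step 2. [-6*((-2*(-4*x)) + 8) = 288 or -288] leading coefficient -6: divide by -6. So div: (-2*(-4*x)) + 8 = -48 or 48.
Step 3. [(-2*(-4*x)) + 8 = -48 or 48] -2 | LHS and -2 | -48 or 48: pull -2 out. So factor: (-4*x) - 4 = 24 or -24.
Step 4. [(-4*x) - 4 = 24 or -24] -4 divides every term; factor it out, so factor: x + 1 = -6 or 6.
Step 5. [x + 1 = -6 or 6] 1 comes off first (subtract 1). So sub: x = -7 or 5.

Answer: x ∈ {-7, 5}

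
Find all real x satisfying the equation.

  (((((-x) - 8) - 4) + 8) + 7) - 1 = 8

Step 1. [(((((-x) - 8) - 4) + 8) + 7) - 1 = 8] -1 is outermost — add 1 both sides, so sub: ((((-x) - 8) - 4) + 8) + 7 = 9.
Step 2. [((((-x) - 8) - 4) + 8) + 7 = 9] 7 comes off first (subtract 7) ⇒ sub: (((-x) - 8) - 4) + 8 = 2.
Step 3. [(((-x) - 8) - 4) + 8 = 2] the outer +8 inverts by subtracting 8 ⇒ sub: ((-x) - 8) - 4 = -6.
Step 4. [((-x) - 8) - 4 = -6] the outer -4 inverts by adding 4, so sub: (-x) - 8 = -2.
Step 5. [(-x) - 8 = -2] add 8: x sits inside (… - 8) ⇒ sub: -x = 6.
Step 6. [-x = 6] LHS negated; negate both sides, so neg: x = -6.

Answer: x ∈ {-6}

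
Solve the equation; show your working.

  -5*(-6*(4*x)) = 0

Step 1. [-5*(-6*(4*x)) = 0] leading coefficient -5: divide by -5 ⇒ div: -6*(4*x) = 0.
Step 2. [-6*(4*x) = 0] divide by the outer -6 ⇒ div: 4*x = 0.
Step 3. [4*x = 0] 4 out front; divide by 4. So div: x = 0.

Answer: x ∈ {0}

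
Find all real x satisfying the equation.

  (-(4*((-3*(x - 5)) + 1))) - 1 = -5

Step 1. [(-(4*((-3*(x - 5)) + 1))) - 1 = -5] add 1: x sits inside (… - 1). So sub: -(4*((-3*(x - 5)) + 1)) = -4.
Step 2. [-(4*((-3*(x - 5)) + 1)) = -4] LHS negated; negate both sides. So neg: 4*((-3*(x - 5)) + 1) = 4.
Step 3. [4*((-3*(x - 5)) + 1) = 4] divide by the outer 4 ⇒ div: (-3*(x - 5)) + 1 = 1.
Step 4. [(-3*(x - 5)) + 1 = 1] +1 is outermost — subtract 1 both sides ⇒ sub: -3*(x - 5) = 0.
Step 5. [-3*(x - 5) = 0] divide by the outer -3 ⇒ div: x - 5 = 0.
Step 6. [x - 5 = 0] the outer -5 inverts by adding 5. So sub: x = 5.

Answer: x ∈ {5}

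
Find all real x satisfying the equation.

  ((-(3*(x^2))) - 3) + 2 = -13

Step 1. [((-(3*(x^2))) - 3) + 2 = -13] peel the +2: subtract 2 from each side, so sub: (-(3*(x^2))) - 3 = -15.
Step 2. [(-(3*(x^2))) - 3 = -15] 3 comes off first (add 3). So sub: -(3*(x^2)) = -12.
Step 3. [-(3*(x^2)) = -12] leading − — multiply by −1, so neg: 3*(x^2) = 12.
Step 4. [3*(x^2) = 12] LHS = 3·(…); ÷3 both sides, so div: x^2 = 4.
Step 5. [x^2 = 4] √ both sides: 4 ≥ 0 gives two branches, so sqrt: x = 2 or -2.

Answer: x ∈ {-2, 2}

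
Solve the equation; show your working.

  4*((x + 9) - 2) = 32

Step 1. [4*((x + 9) - 2) = 32] 4·(inner) — divide through by 4. So div: (x + 9) - 2 = 8.
Step 2. [(x + 9) - 2 = 8] add 2: x sits inside (… - 2), so sub: x + 9 = 10.
Step 3. [x + 9 = 10] the outer +9 inverts by subtracting 9. So sub: x = 1.

Answer: x ∈ {1}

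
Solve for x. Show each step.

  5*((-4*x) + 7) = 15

Step 1. [5*((-4*x) + 7) = 15] 5·(inner) — divide through by 5 ⇒ div: (-4*x) + 7 = 3.
Step 2. [(-4*x) + 7 = 3] +7 is outermost — subtract 7 both sides. So sub: -4*x = -4.
Step 3. [-4*x = -4] LHS = -4·(…); ÷-4 both sides, so div: x = 1.

Answer: x ∈ {1}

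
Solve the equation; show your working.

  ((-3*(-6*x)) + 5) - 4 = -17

Step 1. [((-3*(-6*x)) + 5) - 4 = -17] 4 comes off first (add 4). So sub: (-3*(-6*x)) + 5 = -13.
Step 2. [(-3*(-6*x)) + 5 = -13] 5 comes off first (subtract 5). So sub: -3*(-6*x) = -18.
Step 3. [-3*(-6*x) = -18] LHS = -3·(…); ÷-3 both sides, so div: -6*x = 6.
Step 4. [-6*x = 6] leading coefficient -6: divide by -6. So div: x = -1.

Answer: x ∈ {-1}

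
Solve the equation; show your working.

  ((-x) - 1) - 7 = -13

Step 1. [((-x) - 1) - 7 = -13] the outer -7 inverts by adding 7. So sub: (-x) - 1 = -6.
Step 2. [(-x) - 1 = -6] 1 comes off first (add 1) ⇒ sub: -x = -5.
Step 3. [-x = -5] LHS negated; negate both sides, so neg: x = 5.

Answer: x ∈ {5}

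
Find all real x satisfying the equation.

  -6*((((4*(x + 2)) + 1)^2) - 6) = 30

Step 1. [-6*((((4*(x + 2)) + 1)^2) - 6) = 30] -6·(inner) — divide through by -6. So div: (((4*(x + 2)) + 1)^2) - 6 = -5.
Step 2. [(((4*(x + 2)) + 1)^2) - 6 = -5] -6 is outermost — add 6 both sides, so sub: ((4*(x + 2)) + 1)^2 = 1.
Step 3. [((4*(x + 2)) + 1)^2 = 1] LHS squared, RHS 1 ≥ 0: apply √ (±). So sqrt: (4*(x + 2)) + 1 = 1 or -1.
Step 4. [(4*(x + 2)) + 1 = 1 or -1] peel the +1: subtract 1 from each side. So sub: 4*(x + 2) = 0 or -2.
Step 5. [4*(x + 2) = 0 or -2] divide by the outer 4 ⇒ div: x + 2 = 0 or -1/2.
Step 6. [x + 2 = 0 or -1/2] the outer +2 inverts by subtracting 2. So sub: x = -2 or -5/2.

Answer: x ∈ {-5/2, -2}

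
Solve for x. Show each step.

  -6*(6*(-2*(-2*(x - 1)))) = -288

Step 1. [-6*(6*(-2*(-2*(x - 1)))) = -288] -6 out front; divide by -6, so div: 6*(-2*(-2*(x - 1))) = 48.
Step 2. [6*(-2*(-2*(x - 1))) = 48] LHS = 6·(…); ÷6 both sides. So div: -2*(-2*(x - 1)) = 8.
Step 3. [-2*(-2*(x - 1)) = 8] leading coefficient -2: divide by -2, so div: -2*(x - 1) = -4.
Step 4. [-2*(x - 1) = -4] divide by the outer -2. So div: x - 1 = 2.
Step 5. [x - 1 = 2] peel the -1: add 1 from each side. So sub: x = 3.

Answer: x ∈ {3}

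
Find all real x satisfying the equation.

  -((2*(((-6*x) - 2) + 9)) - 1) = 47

Step 1. [-((2*(((-6*x) - 2) + 9)) - 1) = 47] flip signs both sides ⇒ neg: (2*(((-6*x) - 2) + 9)) - 1 = -47.
Step 2. [(2*(((-6*x) - 2) + 9)) - 1 = -47] add 1: x sits inside (… - 1), so sub: 2*(((-6*x) - 2) + 9) = -46.
Step 3. [2*(((-6*x) - 2) + 9) = -46] 2·(inner) — divide through by 2, so div: ((-6*x) - 2) + 9 = -23.
Step 4. [((-6*x) - 2) + 9 = -23] +9 is outermost — subtract 9 both sides. So sub: (-6*x) - 2 = -32.
Step 5. [(-6*x) - 2 = -32] 2 comes off first (add 2), so sub: -6*x = -30.
Step 6. [-6*x = -30] leading coefficient -6: divide by -6, so div: x = 5.

Answer: x ∈ {5}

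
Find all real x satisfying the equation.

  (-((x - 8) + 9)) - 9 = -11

Step 1. [(-((x - 8) + 9)) - 9 = -11] -9 is outermost — add 9 both sides. So sub: -((x - 8) + 9) = -2.
Step 2. [-((x - 8) + 9) = -2] LHS negated; negate both sides, so neg: (x - 8) + 9 = 2.
Step 3. [(x - 8) + 9 = 2] +9 is outermost — subtract 9 both sides ⇒ sub: x - 8 = -7.
Step 4. [x - 8 = -7] peel the -8: add 8 from each side. So sub: x = 1.

Answer: x ∈ {1}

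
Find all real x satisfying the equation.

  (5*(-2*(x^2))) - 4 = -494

Step 1. [(5*(-2*(x^2))) - 4 = -494] -4 is outermost — add 4 both sides ⇒ sub: 5*(-2*(x^2)) = -490.
Step 2. [5*(-2*(x^2)) = -490] 5·(inner) — divide through by 5. So div: -2*(x^2) = -98.
Step 3. [-2*(x^2) = -98] leading coefficient -2: divide by -2, so div: x^2 = 49.
Step 4. [x^2 = 49] LHS squared, RHS 49 ≥ 0: apply √ (±), so sqrt: x = 7 or -7.

Answer: x ∈ {-7, 7}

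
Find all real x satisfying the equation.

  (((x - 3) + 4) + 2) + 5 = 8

Step 1. [(((x - 3) + 4) + 2) + 5 = 8] the outer +5 inverts by subtracting 5. So sub: ((x - 3) + 4) + 2 = 3.
Step 2. [((x - 3) + 4) + 2 = 3] +2 is outermost — subtract 2 both sides, so sub: (x - 3) + 4 = 1.
Step 3. [(x - 3) + 4 = 1] the outer +4 inverts by subtracting 4, so sub: x - 3 = -3.
Step 4. [x - 3 = -3] peel the -3: add 3 from each side, so sub: x = 0.

Answer: x ∈ {0}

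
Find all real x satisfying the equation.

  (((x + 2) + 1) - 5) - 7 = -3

Step 1. [(((x + 2) + 1) - 5) - 7 = -3] peel the -7: add 7 from each side, so sub: ((x + 2) + 1) - 5 = 4.
Step 2. [((x + 2) + 1) - 5 = 4] peel the -5: add 5 from each side. So sub: (x + 2) + 1 = 9.
Step 3. [(x + 2) + 1 = 9] peel the +1: subtract 1 from each side ⇒ sub: x + 2 = 8.
Step 4. [x + 2 = 8] +2 is outermost — subtract 2 both sides, so sub: x = 6.

Answer: x ∈ {6}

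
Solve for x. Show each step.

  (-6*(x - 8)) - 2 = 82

Step 1. [(-6*(x - 8)) - 2 = 82] the outer -2 inverts by adding 2. So sub: -6*(x - 8) = 84.
Step 2. [-6*(x - 8) = 84] leading coefficient -6: divide by -6. So div: x - 8 = -14.
Step 3. [x - 8 = -14] peel the -8: add 8 from each side. So sub: x = -6.

Answer: x ∈ {-6}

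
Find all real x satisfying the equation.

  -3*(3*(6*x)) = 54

Step 1. [-3*(3*(6*x)) = 54] LHS = -3·(…); ÷-3 both sides. So div: 3*(6*x) = -18.
Step 2. [3*(6*x) = -18] leading coefficient 3: divide by 3, so div: 6*x = -6.
Step 3. [6*x = -6] 6 out front; divide by 6, so div: x = -1.

Answer: x ∈ {-1}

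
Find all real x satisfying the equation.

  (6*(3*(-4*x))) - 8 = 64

Step 1. [(6*(3*(-4*x))) - 8 = 64] -8 is outermost — add 8 both sides. So sub: 6*(3*(-4*x)) = 72.
Step 2. [6*(3*(-4*x)) = 72] divide by the outer 6 ⇒ div: 3*(-4*x) = 12.
Step 3. [3*(-4*x) = 12] 3 out front; divide by 3, so div: -4*x = 4.
Step 4. [-4*x = 4] divide by the outer -4. So div: x = -1.

Answer: x ∈ {-1}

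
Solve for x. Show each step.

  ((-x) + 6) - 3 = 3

Step 1. [((-x) + 6) - 3 = 3] peel the -3: add 3 from each side, so sub: (-x) + 6 = 6.
Step 2. [(-x) + 6 = 6] the outer +6 inverts by subtracting 6 ⇒ sub: -x = 0.
Step 3. [-x = 0] leading − — multiply by −1 ⇒ neg: x = 0.

Answer: x ∈ {0}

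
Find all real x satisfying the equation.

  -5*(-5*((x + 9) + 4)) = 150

Step 1. [-5*(-5*((x + 9) + 4)) = 150] -5·(inner) — divide through by -5 ⇒ div: -5*((x + 9) + 4) = -30.
Step 2. [-5*((x + 9) + 4) = -30] leading coefficient -5: divide by -5 ⇒ div: (x + 9) + 4 = 6.
Step 3. [(x + 9) + 4 = 6] the outer +4 inverts by subtracting 4, so sub: x + 9 = 2.
Step 4. [x + 9 = 2] subtract 9: x sits inside (… + 9), so sub: x = -7.

Answer: x ∈ {-7}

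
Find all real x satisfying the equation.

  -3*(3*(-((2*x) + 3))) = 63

Step 1. [-3*(3*(-((2*x) + 3))) = 63] -3 out front; divide by -3. So div: 3*(-((2*x) + 3)) = -21.
Step 2. [3*(-((2*x) + 3)) = -21] LHS = 3·(…); ÷3 both sides ⇒ div: -((2*x) + 3) = -7.
Step 3. [-((2*x) + 3) = -7] LHS negated; negate both sides, so neg: (2*x) + 3 = 7.
Step 4. [(2*x) + 3 = 7] the outer +3 inverts by subtracting 3. So sub: 2*x = 4.
Step 5. [2*x = 4] 2·(inner) — divide through by 2, so div: x = 2.

Answer: x ∈ {2}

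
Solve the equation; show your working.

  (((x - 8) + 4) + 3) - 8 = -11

Step 1. [(((x - 8) + 4) + 3) - 8 = -11] 8 comes off first (add 8). So sub: ((x - 8) + 4) + 3 = -3.
Step 2. [((x - 8) + 4) + 3 = -3] the outer +3 inverts by subtracting 3, so sub: (x - 8) + 4 = -6.
Step 3. [(x - 8) + 4 = -6] subtract 4: x sits inside (… + 4), so sub: x - 8 = -10.
Step 4. [x - 8 = -10] -8 is outermost — add 8 both sides ⇒ sub: x = -2.

Answer: x ∈ {-2}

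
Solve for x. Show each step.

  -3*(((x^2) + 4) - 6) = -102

Step 1. [-3*(((x^2) + 4) - 6) = -102] LHS = -3·(…); ÷-3 both sides. So div: ((x^2) + 4) - 6 = 34.
Step 2. [((x^2) + 4) - 6 = 34] 6 comes off first (add 6), so sub: (x^2) + 4 = 40.
Step 3. [(x^2) + 4 = 40] +4 is outermost — subtract 4 both sides. So sub: x^2 = 36.
Step 4. [x^2 = 36] 36 ≥ 0, LHS is (·)² — take ±√ ⇒ sqrt: x = 6 or -6.

Answer: x ∈ {-6, 6}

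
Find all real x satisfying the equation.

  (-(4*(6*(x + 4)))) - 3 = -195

Step 1. [(-(4*(6*(x + 4)))) - 3 = -195] peel the -3: add 3 from each side, so sub: -(4*(6*(x + 4))) = -192.
Step 2. [-(4*(6*(x + 4))) = -192] leading − — multiply by −1 ⇒ neg: 4*(6*(x + 4)) = 192.
Step 3. [4*(6*(x + 4)) = 192] LHS = 4·(…); ÷4 both sides, so div: 6*(x + 4) = 48.
Step 4. [6*(x + 4) = 48] 6 out front; divide by 6, so div: x + 4 = 8.
Step 5. [x + 4 = 8] peel the +4: subtract 4 from each side. So sub: x = 4.

Answer: x ∈ {4}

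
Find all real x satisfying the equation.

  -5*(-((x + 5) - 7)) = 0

Step 1. [-5*(-((x + 5) - 7)) = 0] -5 out front; divide by -5 ⇒ div: -((x + 5) - 7) = 0.
Step 2. [-((x + 5) - 7) = 0] leading − — multiply by −1 ⇒ neg: (x + 5) - 7 = 0.
Step 3. [(x + 5) - 7 = 0] 7 comes off first (add 7). So sub: x + 5 = 7.
Step 4. [x + 5 = 7] subtract 5: x sits inside (… + 5), so sub: x = 2.

Answer: x ∈ {2}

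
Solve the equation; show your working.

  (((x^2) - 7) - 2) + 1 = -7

Step 1. [(((x^2) - 7) - 2) + 1 = -7] 1 comes off first (subtract 1) ⇒ sub: ((x^2) - 7) - 2 = -8.
Step 2. [((x^2) - 7) - 2 = -8] -2 is outermost — add 2 both sides, so sub: (x^2) - 7 = -6.
Step 3. [(x^2) - 7 = -6] peel the -7: add 7 from each side. So sub: x^2 = 1.
Step 4. [x^2 = 1] √ both sides: 1 ≥ 0 gives two branches, so sqrt: x = 1 or -1.

Answer: x ∈ {-1, 1}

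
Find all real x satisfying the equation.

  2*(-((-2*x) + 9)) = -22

Step 1. [2*(-((-2*x) + 9)) = -22] LHS = 2·(…); ÷2 both sides, so div: -((-2*x) + 9) = -11.
Step 2. [-((-2*x) + 9) = -11] LHS negated; negate both sides ⇒ neg: (-2*x) + 9 = 11.
Step 3. [(-2*x) + 9 = 11] subtract 9: x sits inside (… + 9). So sub: -2*x = 2.
Step 4. [-2*x = 2] -2·(inner) — divide through by -2 ⇒ div: x = -1.

Answer: x ∈ {-1}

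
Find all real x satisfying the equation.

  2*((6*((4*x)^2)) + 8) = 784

Step 1. [2*((6*((4*x)^2)) + 8) = 784] divide by the outer 2, so div: (6*((4*x)^2)) + 8 = 392.
Step 2. [(6*((4*x)^2)) + 8 = 392] peel the +8: subtract 8 from each side, so sub: 6*((4*x)^2) = 384.
Step 3. [6*((4*x)^2) = 384] leading coefficient 6: divide by 6, so div: (4*x)^2 = 64.
Step 4. [(4*x)^2 = 64] 64 ≥ 0, LHS is (·)² — take ±√. So sqrt: 4*x = 8 or -8.
Step 5. [4*x = 8 or -8] LHS = 4·(…); ÷4 both sides, so div: x = 2 or -2.

Answer: x ∈ {-2, 2}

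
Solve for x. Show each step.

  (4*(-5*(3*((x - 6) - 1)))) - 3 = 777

Step 1. [(4*(-5*(3*((x - 6) - 1)))) - 3 = 777] the outer -3 inverts by adding 3 ⇒ sub: 4*(-5*(3*((x - 6) - 1))) = 780.
Step 2. [4*(-5*(3*((x - 6) - 1))) = 780] leading coefficient 4: divide by 4, so div: -5*(3*((x - 6) - 1)) = 195.
Step 3. [-5*(3*((x - 6) - 1)) = 195] -5 out front; divide by -5 ⇒ div: 3*((x - 6) - 1) = -39.
Step 4. [3*((x - 6) - 1) = -39] LHS = 3·(…); ÷3 both sides. So div: (x - 6) - 1 = -13.
Step 5. [(x - 6) - 1 = -13] -1 is outermost — add 1 both sides, so sub: x - 6 = -12.
Step 6. [x - 6 = -12] -6 is outermost — add 6 both sides. So sub: x = -6.

Answer: x ∈ {-6}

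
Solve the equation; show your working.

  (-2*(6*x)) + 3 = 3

Step 1. [(-2*(6*x)) + 3 = 3] peel the +3: subtract 3 from each side. So sub: -2*(6*x) = 0.
Step 2. [-2*(6*x) = 0] leading coefficient -2: divide by -2, so div: 6*x = 0.
Step 3. [6*x = 0] divide by the outer 6 ⇒ div: x = 0.

Answer: x ∈ {0}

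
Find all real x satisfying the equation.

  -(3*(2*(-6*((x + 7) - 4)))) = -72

Step 1. [-(3*(2*(-6*((x + 7) - 4)))) = -72] flip signs both sides. So neg: 3*(2*(-6*((x + 7) - 4))) = 72.
Step 2. [3*(2*(-6*((x + 7) - 4))) = 72] LHS = 3·(…); ÷3 both sides. So div: 2*(-6*((x + 7) - 4)) = 24.
Step 3. [2*(-6*((x + 7) - 4)) = 24] divide by the outer 2, so div: -6*((x + 7) - 4) = 12.
Step 4. [-6*((x + 7) - 4) = 12] -6·(inner) — divide through by -6, so div: (x + 7) - 4 = -2.
Step 5. [(x + 7) - 4 = -2] the outer -4 inverts by adding 4. So sub: x + 7 = 2.
Step 6. [x + 7 = 2] 7 comes off first (subtract 7), so sub: x = -5.

Answer: x ∈ {-5}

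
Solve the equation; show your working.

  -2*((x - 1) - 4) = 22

Step 1. [-2*((x - 1) - 4) = 22] leading coefficient -2: divide by -2 ⇒ div: (x - 1) - 4 = -11.
Step 2. [(x - 1) - 4 = -11] 4 comes off first (add 4), so sub: x - 1 = -7.
Step 3. [x - 1 = -7] peel the -1: add 1 from each side. So sub: x = -6.

Answer: x ∈ {-6}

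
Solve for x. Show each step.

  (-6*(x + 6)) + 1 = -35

Step 1. [(-6*(x + 6)) + 1 = -35] the outer +1 inverts by subtracting 1. So sub: -6*(x + 6) = -36.
Step 2. [-6*(x + 6) = -36] -6 out front; divide by -6, so div: x + 6 = 6.
Step 3. [x + 6 = 6] subtract 6: x sits inside (… + 6), so sub: x = 0.

Answer: x ∈ {0}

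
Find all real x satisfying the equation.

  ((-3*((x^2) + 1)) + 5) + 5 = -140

Step 1. [((-3*((x^2) + 1)) + 5) + 5 = -140] subtract 5: x sits inside (… + 5). So sub: (-3*((x^2) + 1)) + 5 = -145.
Step 2. [(-3*((x^2) + 1)) + 5 = -145] subtract 5: x sits inside (… + 5) ⇒ sub: -3*((x^2) + 1) = -150.
Step 3. [-3*((x^2) + 1) = -150] -3 out front; divide by -3 ⇒ div: (x^2) + 1 = 50.
Step 4. [(x^2) + 1 = 50] peel the +1: subtract 1 from each side. So sub: x^2 = 49.
Step 5. [x^2 = 49] LHS squared, RHS 49 ≥ 0: apply √ (±), so sqrt: x = 7 or -7.

Answer: x ∈ {-7, 7}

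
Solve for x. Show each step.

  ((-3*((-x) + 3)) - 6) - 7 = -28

Step 1. [((-3*((-x) + 3)) - 6) - 7 = -28] the outer -7 inverts by adding 7, so sub: (-3*((-x) + 3)) - 6 = -21.
Step 2. [(-3*((-x) + 3)) - 6 = -21] -3 divides every term; factor it out, so factor: ((-x) + 3) + 2 = 7.
Step 3. [((-x) + 3) + 2 = 7] +2 is outermost — subtract 2 both sides. So sub: (-x) + 3 = 5.
Step 4. [(-x) + 3 = 5] peel the +3: subtract 3 from each side. So sub: -x = 2.
Step 5. [-x = 2] LHS negated; negate both sides ⇒ neg: x = -2.

Answer: x ∈ {-2}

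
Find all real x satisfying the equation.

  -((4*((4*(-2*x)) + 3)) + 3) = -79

Step 1. [-((4*((4*(-2*x)) + 3)) + 3) = -79] leading − — multiply by −1 ⇒ neg: (4*((4*(-2*x)) + 3)) + 3 = 79.
Step 2. [(4*((4*(-2*x)) + 3)) + 3 = 79] 3 comes off first (subtract 3) ⇒ sub: 4*((4*(-2*x)) + 3) = 76.
Step 3. [4*((4*(-2*x)) + 3) = 76] divide by the outer 4 ⇒ div: (4*(-2*x)) + 3 = 19.
Step 4. [(4*(-2*x)) + 3 = 19] subtract 3: x sits inside (… + 3), so sub: 4*(-2*x) = 16.
Step 5. [4*(-2*x) = 16] 4 out front; divide by 4, so div: -2*x = 4.
Step 6. [-2*x = 4] -2·(inner) — divide through by -2, so div: x = -2.

Answer: x ∈ {-2}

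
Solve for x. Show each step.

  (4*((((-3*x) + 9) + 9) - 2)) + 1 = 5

Step 1. [(4*((((-3*x) + 9) + 9) - 2)) + 1 = 5] the outer +1 inverts by subtracting 1. So sub: 4*((((-3*x) + 9) + 9) - 2) = 4.
Step 2. [4*((((-3*x) + 9) + 9) - 2) = 4] 4·(inner) — divide through by 4. So div: (((-3*x) + 9) + 9) - 2 = 1.
Step 3. [(((-3*x) + 9) + 9) - 2 = 1] the outer -2 inverts by adding 2. So sub: ((-3*x) + 9) + 9 = 3.
Step 4. [((-3*x) + 9) + 9 = 3] +9 is outermost — subtract 9 both sides. So sub: (-3*x) + 9 = -6.
Step 5. [(-3*x) + 9 = -6] -3 divides every term; factor it out. So factor: x - 3 = 2.
Step 6. [x - 3 = 2] add 3: x sits inside (… - 3) ⇒ sub: x = 5.

Answer: x ∈ {5}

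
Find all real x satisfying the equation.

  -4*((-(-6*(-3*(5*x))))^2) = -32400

Step 1. [-4*((-(-6*(-3*(5*x))))^2) = -32400] -4·(inner) — divide through by -4, so div: (-(-6*(-3*(5*x))))^2 = 8100.
Step 2. [(-(-6*(-3*(5*x))))^2 = 8100] 8100 ≥ 0, LHS is (·)² — take ±√ ⇒ sqrt: -(-6*(-3*(5*x))) = 90 or -90.
Step 3. [-(-6*(-3*(5*x))) = 90 or -90] leading − — multiply by −1, so neg: -6*(-3*(5*x)) = -90 or 90.
Step 4. [-6*(-3*(5*x)) = -90 or 90] divide by the outer -6. So div: -3*(5*x) = 15 or -15.
Step 5. [-3*(5*x) = 15 or -15] divide by the outer -3 ⇒ div: 5*x = -5 or 5.
Step 6. [5*x = -5 or 5] 5·(inner) — divide through by 5, so div: x = -1 or 1.

Answer: x ∈ {-1, 1}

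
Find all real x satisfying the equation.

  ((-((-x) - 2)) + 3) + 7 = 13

Step 1. [((-((-x) - 2)) + 3) + 7 = 13] 7 comes off first (subtract 7), so sub: (-((-x) - 2)) + 3 = 6.
Step 2. [(-((-x) - 2)) + 3 = 6] subtract 3: x sits inside (… + 3) ⇒ sub: -((-x) - 2) = 3.
Step 3. [-((-x) - 2) = 3] leading − — multiply by −1, so neg: (-x) - 2 = -3.
Step 4. [(-x) - 2 = -3] the outer -2 inverts by adding 2 ⇒ sub: -x = -1.
Step 5. [-x = -1] flip signs both sides. So neg: x = 1.

Answer: x ∈ {1}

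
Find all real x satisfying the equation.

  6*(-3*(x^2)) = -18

Step 1. [6*(-3*(x^2)) = -18] divide by the outer 6. So div: -3*(x^2) = -3.
Step 2. [-3*(x^2) = -3] -3 out front; divide by -3, so div: x^2 = 1.
Step 3. [x^2 = 1] √ both sides: 1 ≥ 0 gives two branches ⇒ sqrt: x = 1 or -1.

Answer: x ∈ {-1, 1}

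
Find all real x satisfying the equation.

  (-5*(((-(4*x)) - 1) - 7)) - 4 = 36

Step 1. [(-5*(((-(4*x)) - 1) - 7)) - 4 = 36] 4 comes off first (add 4) ⇒ sub: -5*(((-(4*x)) - 1) - 7) = 40.
Step 2. [-5*(((-(4*x)) - 1) - 7) = 40] -5·(inner) — divide through by -5, so div: ((-(4*x)) - 1) - 7 = -8.
Step 3. [((-(4*x)) - 1) - 7 = -8] 7 comes off first (add 7) ⇒ sub: (-(4*x)) - 1 = -1.
Step 4. [(-(4*x)) - 1 = -1] -1 is outermost — add 1 both sides. So sub: -(4*x) = 0.
Step 5. [-(4*x) = 0] flip signs both sides ⇒ neg: 4*x = 0.
Step 6. [4*x = 0] 4 out front; divide by 4, so div: x = 0.

Answer: x ∈ {0}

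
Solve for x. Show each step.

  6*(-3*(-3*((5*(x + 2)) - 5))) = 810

Step 1. [6*(-3*(-3*((5*(x + 2)) - 5))) = 810] leading coefficient 6: divide by 6 ⇒ div: -3*(-3*((5*(x + 2)) - 5)) = 135.
Step 2. [-3*(-3*((5*(x + 2)) - 5)) = 135] divide by the outer -3, so div: -3*((5*(x + 2)) - 5) = -45.
Step 3. [-3*((5*(x + 2)) - 5) = -45] -3 out front; divide by -3, so div: (5*(x + 2)) - 5 = 15.
Step 4. [(5*(x + 2)) - 5 = 15] add 5: x sits inside (… - 5) ⇒ sub: 5*(x + 2) = 20.
Step 5. [5*(x + 2) = 20] divide by the outer 5. So div: x + 2 = 4.
Step 6. [x + 2 = 4] +2 is outermost — subtract 2 both sides ⇒ sub: x = 2.

Answer: x ∈ {2}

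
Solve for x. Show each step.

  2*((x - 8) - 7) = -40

Step 1. [2*((x - 8) - 7) = -40] 2 out front; divide by 2. So div: (x - 8) - 7 = -20.
Step 2. [(x - 8) - 7 = -20] -7 is outermost — add 7 both sides ⇒ sub: x - 8 = -13.
Step 3. [x - 8 = -13] 8 comes off first (add 8) ⇒ sub: x = -5.

Answer: x ∈ {-5}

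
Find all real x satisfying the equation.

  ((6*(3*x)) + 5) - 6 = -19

Step 1. [((6*(3*x)) + 5) - 6 = -19] add 6: x sits inside (… - 6). So sub: (6*(3*x)) + 5 = -13.
Step 2. [(6*(3*x)) + 5 = -13] +5 is outermost — subtract 5 both sides. So sub: 6*(3*x) = -18.
Step 3. [6*(3*x) = -18] divide by the outer 6, so div: 3*x = -3.
Step 4. [3*x = -3] 3·(inner) — divide through by 3, so div: x = -1.

Answer: x ∈ {-1}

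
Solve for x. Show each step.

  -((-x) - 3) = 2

Step 1. [-((-x) - 3) = 2] LHS negated; negate both sides. So neg: (-x) - 3 = -2.
Step 2. [(-x) - 3 = -2] add 3: x sits inside (… - 3), so sub: -x = 1.
Step 3. [-x = 1] flip signs both sides. So neg: x = -1.

Answer: x ∈ {-1}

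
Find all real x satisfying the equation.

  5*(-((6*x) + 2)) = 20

Step 1. [5*(-((6*x) + 2)) = 20] LHS = 5·(…); ÷5 both sides. So div: -((6*x) + 2) = 4.
Step 2. [-((6*x) + 2) = 4] flip signs both sides, so neg: (6*x) + 2 = -4.
Step 3. [(6*x) + 2 = -4] peel the +2: subtract 2 from each side, so sub: 6*x = -6.
Step 4. [6*x = -6] 6 out front; divide by 6 ⇒ div: x = -1.

Answer: x ∈ {-1}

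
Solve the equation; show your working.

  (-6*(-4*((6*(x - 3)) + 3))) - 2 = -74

Step 1. [(-6*(-4*((6*(x - 3)) + 3))) - 2 = -74] add 2: x sits inside (… - 2) ⇒ sub: -6*(-4*((6*(x - 3)) + 3)) = -72.
Step 2. [-6*(-4*((6*(x - 3)) + 3)) = -72] -6·(inner) — divide through by -6 ⇒ div: -4*((6*(x - 3)) + 3) = 12.
Step 3. [-4*((6*(x - 3)) + 3) = 12] -4·(inner) — divide through by -4. So div: (6*(x - 3)) + 3 = -3.
Step 4. [(6*(x - 3)) + 3 = -3] subtract 3: x sits inside (… + 3). So sub: 6*(x - 3) = -6.
Step 5. [6*(x - 3) = -6] LHS = 6·(…); ÷6 both sides. So div: x - 3 = -1.
Step 6. [x - 3 = -1] -3 is outermost — add 3 both sides. So sub: x = 2.

Answer: x ∈ {2}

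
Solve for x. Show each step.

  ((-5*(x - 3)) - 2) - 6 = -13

Step 1. [((-5*(x - 3)) - 2) - 6 = -13] -6 is outermost — add 6 both sides ⇒ sub: (-5*(x - 3)) - 2 = -7.
Step 2. [(-5*(x - 3)) - 2 = -7] -2 is outermost — add 2 both sides ⇒ sub: -5*(x - 3) = -5.
Step 3. [-5*(x - 3) = -5] divide by the outer -5. So div: x - 3 = 1.
Step 4. [x - 3 = 1] 3 comes off first (add 3), so sub: x = 4.

Answer: x ∈ {4}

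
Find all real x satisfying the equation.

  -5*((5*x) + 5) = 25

Step 1. [-5*((5*x) + 5) = 25] leading coefficient -5: divide by -5 ⇒ div: (5*x) + 5 = -5.
Step 2. [(5*x) + 5 = -5] 5 | LHS and 5 | -5: pull 5 out. So factor: x + 1 = -1.
Step 3. [x + 1 = -1] +1 is outermost — subtract 1 both sides ⇒ sub: x = -2.

Answer: x ∈ {-2}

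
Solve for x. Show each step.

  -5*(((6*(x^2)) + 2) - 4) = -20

Step 1. [-5*(((6*(x^2)) + 2) - 4) = -20] -5·(inner) — divide through by -5. So div: ((6*(x^2)) + 2) - 4 = 4.
Step 2. [((6*(x^2)) + 2) - 4 = 4] 4 comes off first (add 4). So sub: (6*(x^2)) + 2 = 8.
Step 3. [(6*(x^2)) + 2 = 8] the outer +2 inverts by subtracting 2, so sub: 6*(x^2) = 6.
Step 4. [6*(x^2) = 6] divide by the outer 6. So div: x^2 = 1.
Step 5. [x^2 = 1] √ both sides: 1 ≥ 0 gives two branches ⇒ sqrt: x = 1 or -1.

Answer: x ∈ {-1, 1}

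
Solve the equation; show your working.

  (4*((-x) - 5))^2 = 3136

Step 1. [(4*((-x) - 5))^2 = 3136] LHS squared, RHS 3136 ≥ 0: apply √ (±), so sqrt: 4*((-x) - 5) = 56 or -56.
Step 2. [4*((-x) - 5) = 56 or -56] 4 out front; divide by 4 ⇒ div: (-x) - 5 = 14 or -14.
Step 3. [(-x) - 5 = 14 or -14] peel the -5: add 5 from each side. So sub: -x = 19 or -9.
Step 4. [-x = 19 or -9] flip signs both sides. So neg: x = -19 or 9.

Answer: x ∈ {-19, 9}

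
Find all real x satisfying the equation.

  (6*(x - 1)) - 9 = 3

Step 1. [(6*(x - 1)) - 9 = 3] the outer -9 inverts by adding 9 ⇒ sub: 6*(x - 1) = 12.
Step 2. [6*(x - 1) = 12] 6·(inner) — divide through by 6. So div: x - 1 = 2.
Step 3. [x - 1 = 2] peel the -1: add 1 from each side. So sub: x = 3.

Answer: x ∈ {3}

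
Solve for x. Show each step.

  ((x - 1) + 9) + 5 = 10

Step 1. [((x - 1) + 9) + 5 = 10] peel the +5: subtract 5 from each side ⇒ sub: (x - 1) + 9 = 5.
Step 2. [(x - 1) + 9 = 5] +9 is outermost — subtract 9 both sides ⇒ sub: x - 1 = -4.
Step 3. [x - 1 = -4] add 1: x sits inside (… - 1), so sub: x = -3.

Answer: x ∈ {-3}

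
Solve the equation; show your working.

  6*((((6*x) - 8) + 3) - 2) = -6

Step 1. [6*((((6*x) - 8) + 3) - 2) = -6] 6 out front; divide by 6. So div: (((6*x) - 8) + 3) - 2 = -1.
Step 2. [(((6*x) - 8) + 3) - 2 = -1] peel the -2: add 2 from each side, so sub: ((6*x) - 8) + 3 = 1.
Step 3. [((6*x) - 8) + 3 = 1] the outer +3 inverts by subtracting 3 ⇒ sub: (6*x) - 8 = -2.
Step 4. [(6*x) - 8 = -2] add 8: x sits inside (… - 8), so sub: 6*x = 6.
Step 5. [6*x = 6] leading coefficient 6: divide by 6. So div: x = 1.

Answer: x ∈ {1}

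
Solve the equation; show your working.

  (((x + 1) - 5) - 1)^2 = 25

Step 1. [(((x + 1) - 5) - 1)^2 = 25] √ both sides: 25 ≥ 0 gives two branches. So sqrt: ((x + 1) - 5) - 1 = 5 or -5.
Step 2. [((x + 1) - 5) - 1 = 5 or -5] the outer -1 inverts by adding 1, so sub: (x + 1) - 5 = 6 or -4.
Step 3. [(x + 1) - 5 = 6 or -4] -5 is outermost — add 5 both sides, so sub: x + 1 = 11 or 1.
Step 4. [x + 1 = 11 or 1] peel the +1: subtract 1 from each side ⇒ sub: x = 10 or 0.

Answer: x ∈ {0, 10}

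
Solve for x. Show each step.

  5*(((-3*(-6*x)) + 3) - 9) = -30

Step 1. [5*(((-3*(-6*x)) + 3) - 9) = -30] 5·(inner) — divide through by 5, so div: ((-3*(-6*x)) + 3) - 9 = -6.
Step 2. [((-3*(-6*x)) + 3) - 9 = -6] -9 is outermost — add 9 both sides ⇒ sub: (-3*(-6*x)) + 3 = 3.
Step 3. [(-3*(-6*x)) + 3 = 3] +3 is outermost — subtract 3 both sides ⇒ sub: -3*(-6*x) = 0.
Step 4. [-3*(-6*x) = 0] leading coefficient -3: divide by -3 ⇒ div: -6*x = 0.
Step 5. [-6*x = 0] divide by the outer -6 ⇒ div: x = 0.

Answer: x ∈ {0}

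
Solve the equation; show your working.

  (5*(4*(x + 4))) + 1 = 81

Step 1. [(5*(4*(x + 4))) + 1 = 81] +1 is outermost — subtract 1 both sides ⇒ sub: 5*(4*(x + 4)) = 80.
Step 2. [5*(4*(x + 4)) = 80] LHS = 5·(…); ÷5 both sides, so div: 4*(x + 4) = 16.
Step 3. [4*(x + 4) = 16] 4·(inner) — divide through by 4. So div: x + 4 = 4.
Step 4. [x + 4 = 4] 4 comes off first (subtract 4), so sub: x = 0.

Answer: x ∈ {0}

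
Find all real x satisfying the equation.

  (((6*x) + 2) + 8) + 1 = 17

Step 1. [(((6*x) + 2) + 8) + 1 = 17] +1 is outermost — subtract 1 both sides ⇒ sub: ((6*x) + 2) + 8 = 16.
Step 2. [((6*x) + 2) + 8 = 16] the outer +8 inverts by subtracting 8 ⇒ sub: (6*x) + 2 = 8.
Step 3. [(6*x) + 2 = 8] +2 is outermost — subtract 2 both sides. So sub: 6*x = 6.
Step 4. [6*x = 6] leading coefficient 6: divide by 6. So div: x = 1.

Answer: x ∈ {1}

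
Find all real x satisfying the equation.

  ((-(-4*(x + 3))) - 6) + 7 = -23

Step 1. [((-(-4*(x + 3))) - 6) + 7 = -23] the outer +7 inverts by subtracting 7 ⇒ sub: (-(-4*(x + 3))) - 6 = -30.
Step 2. [(-(-4*(x + 3))) - 6 = -30] -6 is outermost — add 6 both sides, so sub: -(-4*(x + 3)) = -24.
Step 3. [-(-4*(x + 3)) = -24] LHS negated; negate both sides. So neg: -4*(x + 3) = 24.
Step 4. [-4*(x + 3) = 24] LHS = -4·(…); ÷-4 both sides. So div: x + 3 = -6.
Step 5. [x + 3 = -6] +3 is outermost — subtract 3 both sides. So sub: x = -9.

Answer: x ∈ {-9}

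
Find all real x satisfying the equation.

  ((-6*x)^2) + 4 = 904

Step 1. [((-6*x)^2) + 4 = 904] the outer +4 inverts by subtracting 4, so sub: (-6*x)^2 = 900.
Step 2. [(-6*x)^2 = 900] LHS squared, RHS 900 ≥ 0: apply √ (±) ⇒ sqrt: -6*x = 30 or -30.
Step 3. [-6*x = 30 or -30] divide by the outer -6 ⇒ div: x = -5 or 5.

Answer: x ∈ {-5, 5}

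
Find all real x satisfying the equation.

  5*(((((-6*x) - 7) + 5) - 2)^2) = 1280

Step 1. [5*(((((-6*x) - 7) + 5) - 2)^2) = 1280] 5 out front; divide by 5, so div: ((((-6*x) - 7) + 5) - 2)^2 = 256.
Step 2. [((((-6*x) - 7) + 5) - 2)^2 = 256] 256 ≥ 0, LHS is (·)² — take ±√. So sqrt: (((-6*x) - 7) + 5) - 2 = 16 or -16.
Step 3. [(((-6*x) - 7) + 5) - 2 = 16 or -16] the outer -2 inverts by adding 2 ⇒ sub: ((-6*x) - 7) + 5 = 18 or -14.
Step 4. [((-6*x) - 7) + 5 = 18 or -14] the outer +5 inverts by subtracting 5, so sub: (-6*x) - 7 = 13 or -19.
Step 5. [(-6*x) - 7 = 13 or -19] 7 comes off first (add 7). So sub: -6*x = 20 or -12.
Step 6. [-6*x = 20 or -12] leading coefficient -6: divide by -6 ⇒ div: x = -10/3 or 2.

Answer: x ∈ {-10/3, 2}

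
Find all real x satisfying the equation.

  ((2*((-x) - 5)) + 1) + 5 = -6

Step 1. [((2*((-x) - 5)) + 1) + 5 = -6] the outer +5 inverts by subtracting 5, so sub: (2*((-x) - 5)) + 1 = -11.
Step 2. [(2*((-x) - 5)) + 1 = -11] subtract 1: x sits inside (… + 1) ⇒ sub: 2*((-x) - 5) = -12.
Step 3. [2*((-x) - 5) = -12] 2 out front; divide by 2. So div: (-x) - 5 = -6.
Step 4. [(-x) - 5 = -6] -5 is outermost — add 5 both sides, so sub: -x = -1.
Step 5. [-x = -1] flip signs both sides ⇒ neg: x = 1.

Answer: x ∈ {1}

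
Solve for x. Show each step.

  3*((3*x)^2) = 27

Step 1. [3*((3*x)^2) = 27] leading coefficient 3: divide by 3, so div: (3*x)^2 = 9.
Step 2. [(3*x)^2 = 9] LHS squared, RHS 9 ≥ 0: apply √ (±) ⇒ sqrt: 3*x = 3 or -3.
Step 3. [3*x = 3 or -3] 3 out front; divide by 3, so div: x = 1 or -1.

Answer: x ∈ {-1, 1}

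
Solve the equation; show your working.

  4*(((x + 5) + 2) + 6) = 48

Step 1. [4*(((x + 5) + 2) + 6) = 48] divide by the outer 4 ⇒ div: ((x + 5) + 2) + 6 = 12.
Step 2. [((x + 5) + 2) + 6 = 12] subtract 6: x sits inside (… + 6). So sub: (x + 5) + 2 = 6.
Step 3. [(x + 5) + 2 = 6] subtract 2: x sits inside (… + 2). So sub: x + 5 = 4.
Step 4. [x + 5 = 4] the outer +5 inverts by subtracting 5 ⇒ sub: x = -1.

Answer: x ∈ {-1}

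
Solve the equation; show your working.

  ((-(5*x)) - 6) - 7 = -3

Step 1. [((-(5*x)) - 6) - 7 = -3] add 7: x sits inside (… - 7). So sub: (-(5*x)) - 6 = 4.
Step 2. [(-(5*x)) - 6 = 4] -6 is outermost — add 6 both sides ⇒ sub: -(5*x) = 10.
Step 3. [-(5*x) = 10] LHS negated; negate both sides. So neg: 5*x = -10.
Step 4. [5*x = -10] 5·(inner) — divide through by 5. So div: x = -2.

Answer: x ∈ {-2}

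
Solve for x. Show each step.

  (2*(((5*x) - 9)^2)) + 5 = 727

Step 1. [(2*(((5*x) - 9)^2)) + 5 = 727] the outer +5 inverts by subtracting 5 ⇒ sub: 2*(((5*x) - 9)^2) = 722.
Step 2. [2*(((5*x) - 9)^2) = 722] 2·(inner) — divide through by 2, so div: ((5*x) - 9)^2 = 361.
Step 3. [((5*x) - 9)^2 = 361] √ both sides: 361 ≥ 0 gives two branches. So sqrt: (5*x) - 9 = 19 or -19.
Step 4. [(5*x) - 9 = 19 or -19] add 9: x sits inside (… - 9). So sub: 5*x = 28 or -10.
Step 5. [5*x = 28 or -10] LHS = 5·(…); ÷5 both sides ⇒ div: x = 28/5 or -2.

Answer: x ∈ {-2, 28/5}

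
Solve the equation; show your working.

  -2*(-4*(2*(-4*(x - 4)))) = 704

Step 1. [-2*(-4*(2*(-4*(x - 4)))) = 704] -2 out front; divide by -2 ⇒ div: -4*(2*(-4*(x - 4))) = -352.
Step 2. [-4*(2*(-4*(x - 4))) = -352] -4 out front; divide by -4, so div: 2*(-4*(x - 4)) = 88.
Step 3. [2*(-4*(x - 4)) = 88] LHS = 2·(…); ÷2 both sides ⇒ div: -4*(x - 4) = 44.
Step 4. [-4*(x - 4) = 44] leading coefficient -4: divide by -4, so div: x - 4 = -11.
Step 5. [x - 4 = -11] add 4: x sits inside (… - 4), so sub: x = -7.

Answer: x ∈ {-7}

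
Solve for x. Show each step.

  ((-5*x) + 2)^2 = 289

Step 1. [((-5*x) + 2)^2 = 289] 289 ≥ 0, LHS is (·)² — take ±√ ⇒ sqrt: (-5*x) + 2 = 17 or -17.
Step 2. [(-5*x) + 2 = 17 or -17] +2 is outermost — subtract 2 both sides, so sub: -5*x = 15 or -19.
Step 3. [-5*x = 15 or -19] -5·(inner) — divide through by -5 ⇒ div: x = -3 or 19/5.

Answer: x ∈ {-3, 19/5}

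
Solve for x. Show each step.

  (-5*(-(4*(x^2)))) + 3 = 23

Step 1. [(-5*(-(4*(x^2)))) + 3 = 23] subtract 3: x sits inside (… + 3) ⇒ sub: -5*(-(4*(x^2))) = 20.
Step 2. [-5*(-(4*(x^2))) = 20] divide by the outer -5. So div: -(4*(x^2)) = -4.
Step 3. [-(4*(x^2)) = -4] LHS negated; negate both sides, so neg: 4*(x^2) = 4.
Step 4. [4*(x^2) = 4] 4 out front; divide by 4. So div: x^2 = 1.
Step 5. [x^2 = 1] √ both sides: 1 ≥ 0 gives two branches. So sqrt: x = 1 or -1.

Answer: x ∈ {-1, 1}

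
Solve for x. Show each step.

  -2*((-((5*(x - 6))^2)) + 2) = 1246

Step 1. [-2*((-((5*(x - 6))^2)) + 2) = 1246] divide by the outer -2 ⇒ div: (-((5*(x - 6))^2)) + 2 = -623.
Step 2. [(-((5*(x - 6))^2)) + 2 = -623] the outer +2 inverts by subtracting 2. So sub: -((5*(x - 6))^2) = -625.
Step 3. [-((5*(x - 6))^2) = -625] flip signs both sides. So neg: (5*(x - 6))^2 = 625.
Step 4. [(5*(x - 6))^2 = 625] √ both sides: 625 ≥ 0 gives two branches ⇒ sqrt: 5*(x - 6) = 25 or -25.
Step 5. [5*(x - 6) = 25 or -25] LHS = 5·(…); ÷5 both sides. So div: x - 6 = 5 or -5.
Step 6. [x - 6 = 5 or -5] 6 comes off first (add 6), so sub: x = 11 or 1.

Answer: x ∈ {1, 11}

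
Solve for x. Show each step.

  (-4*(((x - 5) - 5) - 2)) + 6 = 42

Step 1. [(-4*(((x - 5) - 5) - 2)) + 6 = 42] 6 comes off first (subtract 6). So sub: -4*(((x - 5) - 5) - 2) = 36.
Step 2. [-4*(((x - 5) - 5) - 2) = 36] LHS = -4·(…); ÷-4 both sides. So div: ((x - 5) - 5) - 2 = -9.
Step 3. [((x - 5) - 5) - 2 = -9] -2 is outermost — add 2 both sides. So sub: (x - 5) - 5 = -7.
Step 4. [(x - 5) - 5 = -7] add 5: x sits inside (… - 5), so sub: x - 5 = -2.
Step 5. [x - 5 = -2] 5 comes off first (add 5). So sub: x = 3.

Answer: x ∈ {3}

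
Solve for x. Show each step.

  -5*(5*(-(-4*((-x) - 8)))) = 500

Step 1. [-5*(5*(-(-4*((-x) - 8)))) = 500] -5 out front; divide by -5, so div: 5*(-(-4*((-x) - 8))) = -100.
Step 2. [5*(-(-4*((-x) - 8))) = -100] divide by the outer 5. So div: -(-4*((-x) - 8)) = -20.
Step 3. [-(-4*((-x) - 8)) = -20] leading − — multiply by −1 ⇒ neg: -4*((-x) - 8) = 20.
Step 4. [-4*((-x) - 8) = 20] divide by the outer -4 ⇒ div: (-x) - 8 = -5.
Step 5. [(-x) - 8 = -5] -8 is outermost — add 8 both sides ⇒ sub: -x = 3.
Step 6. [-x = 3] flip signs both sides ⇒ neg: x = -3.

Answer: x ∈ {-3}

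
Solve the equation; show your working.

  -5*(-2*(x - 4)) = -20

Step 1. [-5*(-2*(x - 4)) = -20] -5 out front; divide by -5 ⇒ div: -2*(x - 4) = 4.
Step 2. [-2*(x - 4) = 4] -2·(inner) — divide through by -2 ⇒ div: x - 4 = -2.
Step 3. [x - 4 = -2] peel the -4: add 4 from each side ⇒ sub: x = 2.

Answer: x ∈ {2}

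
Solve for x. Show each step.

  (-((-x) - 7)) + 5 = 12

Step 1. [(-((-x) - 7)) + 5 = 12] peel the +5: subtract 5 from each side. So sub: -((-x) - 7) = 7.
Step 2. [-((-x) - 7) = 7] flip signs both sides. So neg: (-x) - 7 = -7.
Step 3. [(-x) - 7 = -7] the outer -7 inverts by adding 7. So sub: -x = 0.
Step 4. [-x = 0] leading − — multiply by −1. So neg: x = 0.

Answer: x ∈ {0}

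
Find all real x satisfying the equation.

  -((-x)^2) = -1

Step 1. [-((-x)^2) = -1] LHS negated; negate both sides ⇒ neg: (-x)^2 = 1.
Step 2. [(-x)^2 = 1] LHS squared, RHS 1 ≥ 0: apply √ (±) ⇒ sqrt: -x = 1 or -1.
Step 3. [-x = 1 or -1] flip signs both sides ⇒ neg: x = -1 or 1.

Answer: x ∈ {-1, 1}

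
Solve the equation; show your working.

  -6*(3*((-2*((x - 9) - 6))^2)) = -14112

Step 1. [-6*(3*((-2*((x - 9) - 6))^2)) = -14112] -6·(inner) — divide through by -6 ⇒ div: 3*((-2*((x - 9) - 6))^2) = 2352.
Step 2. [3*((-2*((x - 9) - 6))^2) = 2352] 3 out front; divide by 3, so div: (-2*((x - 9) - 6))^2 = 784.
Step 3. [(-2*((x - 9) - 6))^2 = 784] 784 ≥ 0, LHS is (·)² — take ±√. So sqrt: -2*((x - 9) - 6) = 28 or -28.
Step 4. [-2*((x - 9) - 6) = 28 or -28] -2 out front; divide by -2. So div: (x - 9) - 6 = -14 or 14.
Step 5. [(x - 9) - 6 = -14 or 14] peel the -6: add 6 from each side ⇒ sub: x - 9 = -8 or 20.
Step 6. [x - 9 = -8 or 20] -9 is outermost — add 9 both sides, so sub: x = 1 or 29.

Answer: x ∈ {1, 29}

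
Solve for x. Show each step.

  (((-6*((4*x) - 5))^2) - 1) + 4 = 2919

Step 1. [(((-6*((4*x) - 5))^2) - 1) + 4 = 2919] subtract 4: x sits inside (… + 4). So sub: ((-6*((4*x) - 5))^2) - 1 = 2915.
Step 2. [((-6*((4*x) - 5))^2) - 1 = 2915] -1 is outermost — add 1 both sides, so sub: (-6*((4*x) - 5))^2 = 2916.
Step 3. [(-6*((4*x) - 5))^2 = 2916] 2916 ≥ 0, LHS is (·)² — take ±√, so sqrt: -6*((4*x) - 5) = 54 or -54.
Step 4. [-6*((4*x) - 5) = 54 or -54] -6 out front; divide by -6 ⇒ div: (4*x) - 5 = -9 or 9.
Step 5. [(4*x) - 5 = -9 or 9] peel the -5: add 5 from each side. So sub: 4*x = -4 or 14.
Step 6. [4*x = -4 or 14] divide by the outer 4 ⇒ div: x = -1 or 7/2.

Answer: x ∈ {-1, 7/2}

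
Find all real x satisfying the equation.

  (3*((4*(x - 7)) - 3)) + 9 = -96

Step 1. [(3*((4*(x - 7)) - 3)) + 9 = -96] 9 comes off first (subtract 9) ⇒ sub: 3*((4*(x - 7)) - 3) = -105.
Step 2. [3*((4*(x - 7)) - 3) = -105] 3 out front; divide by 3. So div: (4*(x - 7)) - 3 = -35.
Step 3. [(4*(x - 7)) - 3 = -35] peel the -3: add 3 from each side, so sub: 4*(x - 7) = -32.
Step 4. [4*(x - 7) = -32] 4·(inner) — divide through by 4, so div: x - 7 = -8.
Step 5. [x - 7 = -8] the outer -7 inverts by adding 7, so sub: x = -1.

Answer: x ∈ {-1}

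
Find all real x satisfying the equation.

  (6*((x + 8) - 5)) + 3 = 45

Step 1. [(6*((x + 8) - 5)) + 3 = 45] 3 comes off first (subtract 3), so sub: 6*((x + 8) - 5) = 42.
Step 2. [6*((x + 8) - 5) = 42] 6 out front; divide by 6, so div: (x + 8) - 5 = 7.
Step 3. [(x + 8) - 5 = 7] the outer -5 inverts by adding 5 ⇒ sub: x + 8 = 12.
Step 4. [x + 8 = 12] 8 comes off first (subtract 8), so sub: x = 4.

Answer: x ∈ {4}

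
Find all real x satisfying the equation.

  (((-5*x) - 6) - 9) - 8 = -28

Step 1. [(((-5*x) - 6) - 9) - 8 = -28] -8 is outermost — add 8 both sides, so sub: ((-5*x) - 6) - 9 = -20.
Step 2. [((-5*x) - 6) - 9 = -20] -9 is outermost — add 9 both sides ⇒ sub: (-5*x) - 6 = -11.
Step 3. [(-5*x) - 6 = -11] the outer -6 inverts by adding 6, so sub: -5*x = -5.
Step 4. [-5*x = -5] -5·(inner) — divide through by -5 ⇒ div: x = 1.

Answer: x ∈ {1}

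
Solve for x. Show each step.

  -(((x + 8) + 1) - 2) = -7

Step 1. [-(((x + 8) + 1) - 2) = -7] LHS negated; negate both sides. So neg: ((x + 8) + 1) - 2 = 7.
Step 2. [((x + 8) + 1) - 2 = 7] add 2: x sits inside (… - 2) ⇒ sub: (x + 8) + 1 = 9.
Step 3. [(x + 8) + 1 = 9] peel the +1: subtract 1 from each side. So sub: x + 8 = 8.
Step 4. [x + 8 = 8] the outer +8 inverts by subtracting 8. So sub: x = 0.

Answer: x ∈ {0}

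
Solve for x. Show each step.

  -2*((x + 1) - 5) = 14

Step 1. [-2*((x + 1) - 5) = 14] -2 out front; divide by -2 ⇒ div: (x + 1) - 5 = -7.
Step 2. [(x + 1) - 5 = -7] the outer -5 inverts by adding 5, so sub: x + 1 = -2.
Step 3. [x + 1 = -2] +1 is outermost — subtract 1 both sides. So sub: x = -3.

Answer: x ∈ {-3}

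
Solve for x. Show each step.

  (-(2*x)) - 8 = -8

Step 1. [(-(2*x)) - 8 = -8] the outer -8 inverts by adding 8. So sub: -(2*x) = 0.
Step 2. [-(2*x) = 0] LHS negated; negate both sides ⇒ neg: 2*x = 0.
Step 3. [2*x = 0] LHS = 2·(…); ÷2 both sides, so div: x = 0.

Answer: x ∈ {0}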